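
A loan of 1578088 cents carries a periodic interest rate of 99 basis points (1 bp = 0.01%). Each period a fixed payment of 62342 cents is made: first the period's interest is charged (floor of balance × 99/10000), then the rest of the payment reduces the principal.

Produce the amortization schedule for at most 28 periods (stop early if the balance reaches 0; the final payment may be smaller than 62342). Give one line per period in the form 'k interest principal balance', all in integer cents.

1. interest=⌊1578088·99/10000⌋=15623; principal=62342-15623=46719; balance=1578088-46719=1531369
2. interest=⌊1531369·99/10000⌋=15160; principal=62342-15160=47182; balance=1531369-47182=1484187
3. interest=⌊1484187·99/10000⌋=14693; principal=62342-14693=47649; balance=1484187-47649=1436538
4. interest=⌊1436538·99/10000⌋=14221; principal=62342-14221=48121; balance=1436538-48121=1388417
5. interest=⌊1388417·99/10000⌋=13745; principal=62342-13745=48597; balance=1388417-48597=1339820
6. interest=⌊1339820·99/10000⌋=13264; principal=62342-13264=49078; balance=1339820-49078=1290742
7. interest=⌊1290742·99/10000⌋=12778; principal=62342-12778=49564; balance=1290742-49564=1241178
8. interest=⌊1241178·99/10000⌋=12287; principal=62342-12287=50055; balance=1241178-50055=1191123
9. interest=⌊1191123·99/10000⌋=11792; principal=62342-11792=50550; balance=1191123-50550=1140573
10. interest=⌊1140573·99/10000⌋=11291; principal=62342-11291=51051; balance=1140573-51051=1089522
11. interest=⌊1089522·99/10000⌋=10786; principal=62342-10786=51556; balance=1089522-51556=1037966
12. interest=⌊1037966·99/10000⌋=10275; principal=62342-10275=52067; balance=1037966-52067=985899
13. interest=⌊985899·99/10000⌋=9760; principal=62342-9760=52582; balance=985899-52582=933317
14. interest=⌊933317·99/10000⌋=9239; principal=62342-9239=53103; balance=933317-53103=880214
15. interest=⌊880214·99/10000⌋=8714; principal=62342-8714=53628; balance=880214-53628=826586
16. interest=⌊826586·99/10000⌋=8183; principal=62342-8183=54159; balance=826586-54159=772427
17. interest=⌊772427·99/10000⌋=7647; principal=62342-7647=54695; balance=772427-54695=717732
18. interest=⌊717732·99/10000⌋=7105; principal=62342-7105=55237; balance=717732-55237=662495
19. interest=⌊662495·99/10000⌋=6558; principal=62342-6558=55784; balance=662495-55784=606711
20. interest=⌊606711·99/10000⌋=6006; principal=62342-6006=56336; balance=606711-56336=550375
21. interest=⌊550375·99/10000⌋=5448; principal=62342-5448=56894; balance=550375-56894=493481
22. interest=⌊493481·99/10000⌋=4885; principal=62342-4885=57457; balance=493481-57457=436024
23. interest=⌊436024·99/10000⌋=4316; principal=62342-4316=58026; balance=436024-58026=377998
24. interest=⌊377998·99/10000⌋=3742; principal=62342-3742=58600; balance=377998-58600=319398
25. interest=⌊319398·99/10000⌋=3162; principal=62342-3162=59180; balance=319398-59180=260218
26. interest=⌊260218·99/10000⌋=2576; principal=62342-2576=59766; balance=260218-59766=200452
27. interest=⌊200452·99/10000⌋=1984; principal=62342-1984=60358; balance=200452-60358=140094
28. interest=⌊140094·99/10000⌋=1386; principal=62342-1386=60956; balance=140094-60956=79138

1 15623 46719 1531369
2 15160 47182 1484187
3 14693 47649 1436538
4 14221 48121 1388417
5 13745 48597 1339820
6 13264 49078 1290742
7 12778 49564 1241178
8 12287 50055 1191123
9 11792 50550 1140573
10 11291 51051 1089522
11 10786 51556 1037966
12 10275 52067 985899
13 9760 52582 933317
14 9239 53103 880214
15 8714 53628 826586
16 8183 54159 772427
17 7647 54695 717732
18 7105 55237 662495
19 6558 55784 606711
20 6006 56336 550375
21 5448 56894 493481
22 4885 57457 436024
23 4316 58026 377998
24 3742 58600 319398
25 3162 59180 260218
26 2576 59766 200452
27 1984 60358 140094
28 1386 60956 79138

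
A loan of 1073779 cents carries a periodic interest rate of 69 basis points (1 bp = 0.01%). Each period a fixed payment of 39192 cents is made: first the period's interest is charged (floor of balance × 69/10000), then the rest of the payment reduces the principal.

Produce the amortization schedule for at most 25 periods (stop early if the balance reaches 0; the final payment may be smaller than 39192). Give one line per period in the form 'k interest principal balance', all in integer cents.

1. interest=⌊1073779·69/10000⌋=7409; principal=39192-7409=31783; balance=1073779-31783=1041996
2. interest=⌊1041996·69/10000⌋=7189; principal=39192-7189=32003; balance=1041996-32003=1009993
3. interest=⌊1009993·69/10000⌋=6968; principal=39192-6968=32224; balance=1009993-32224=977769
4. interest=⌊977769·69/10000⌋=6746; principal=39192-6746=32446; balance=977769-32446=945323
5. interest=⌊945323·69/10000⌋=6522; principal=39192-6522=32670; balance=945323-32670=912653
6. interest=⌊912653·69/10000⌋=6297; principal=39192-6297=32895; balance=912653-32895=879758
7. interest=⌊879758·69/10000⌋=6070; principal=39192-6070=33122; balance=879758-33122=846636
8. interest=⌊846636·69/10000⌋=5841; principal=39192-5841=33351; balance=846636-33351=813285
9. interest=⌊813285·69/10000⌋=5611; principal=39192-5611=33581; balance=813285-33581=779704
10. interest=⌊779704·69/10000⌋=5379; principal=39192-5379=33813; balance=779704-33813=745891
11. interest=⌊745891·69/10000⌋=5146; principal=39192-5146=34046; balance=745891-34046=711845
12. interest=⌊711845·69/10000⌋=4911; principal=39192-4911=34281; balance=711845-34281=677564
13. interest=⌊677564·69/10000⌋=4675; principal=39192-4675=34517; balance=677564-34517=643047
14. interest=⌊643047·69/10000⌋=4437; principal=39192-4437=34755; balance=643047-34755=608292
15. interest=⌊608292·69/10000⌋=4197; principal=39192-4197=34995; balance=608292-34995=573297
16. interest=⌊573297·69/10000⌋=3955; principal=39192-3955=35237; balance=573297-35237=538060
17. interest=⌊538060·69/10000⌋=3712; principal=39192-3712=35480; balance=538060-35480=502580
18. interest=⌊502580·69/10000⌋=3467; principal=39192-3467=35725; balance=502580-35725=466855
19. interest=⌊466855·69/10000⌋=3221; principal=39192-3221=35971; balance=466855-35971=430884
20. interest=⌊430884·69/10000⌋=2973; principal=39192-2973=36219; balance=430884-36219=394665
21. interest=⌊394665·69/10000⌋=2723; principal=39192-2723=36469; balance=394665-36469=358196
22. interest=⌊358196·69/10000⌋=2471; principal=39192-2471=36721; balance=358196-36721=321475
23. interest=⌊321475·69/10000⌋=2218; principal=39192-2218=36974; balance=321475-36974=284501
24. interest=⌊284501·69/10000⌋=1963; principal=39192-1963=37229; balance=284501-37229=247272
25. interest=⌊247272·69/10000⌋=1706; principal=39192-1706=37486; balance=247272-37486=209786

1 7409 31783 1041996
2 7189 32003 1009993
3 6968 32224 977769
4 6746 32446 945323
5 6522 32670 912653
6 6297 32895 879758
7 6070 33122 846636
8 5841 33351 813285
9 5611 33581 779704
10 5379 33813 745891
11 5146 34046 711845
12 4911 34281 677564
13 4675 34517 643047
14 4437 34755 608292
15 4197 34995 573297
16 3955 35237 538060
17 3712 35480 502580
18 3467 35725 466855
19 3221 35971 430884
20 2973 36219 394665
21 2723 36469 358196
22 2471 36721 321475
23 2218 36974 284501
24 1963 37229 247272
25 1706 37486 209786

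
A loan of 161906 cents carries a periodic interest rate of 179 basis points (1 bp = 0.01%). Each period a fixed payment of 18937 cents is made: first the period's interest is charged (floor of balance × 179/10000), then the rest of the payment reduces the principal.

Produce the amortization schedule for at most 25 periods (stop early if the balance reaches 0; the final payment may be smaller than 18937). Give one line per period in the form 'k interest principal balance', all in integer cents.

1 2898 16039 145867
2 2611 16326 129541
3 2318 16619 112922
4 2021 16916 96006
5 1718 17219 78787
6 1410 17527 61260
7 1096 17841 43419
8 777 18160 25259
9 452 18485 6774
10 121 6774 0

1. interest=⌊161906·179/10000⌋=2898; principal=18937-2898=16039; balance=161906-16039=145867
2. interest=⌊145867·179/10000⌋=2611; principal=18937-2611=16326; balance=145867-16326=129541
3. interest=⌊129541·179/10000⌋=2318; principal=18937-2318=16619; balance=129541-16619=112922
4. interest=⌊112922·179/10000⌋=2021; principal=18937-2021=16916; balance=112922-16916=96006
5. interest=⌊96006·179/10000⌋=1718; principal=18937-1718=17219; balance=96006-17219=78787
6. interest=⌊78787·179/10000⌋=1410; principal=18937-1410=17527; balance=78787-17527=61260
7. interest=⌊61260·179/10000⌋=1096; principal=18937-1096=17841; balance=61260-17841=43419
8. interest=⌊43419·179/10000⌋=777; principal=18937-777=18160; balance=43419-18160=25259
9. interest=⌊25259·179/10000⌋=452; principal=18937-452=18485; balance=25259-18485=6774
10. interest=⌊6774·179/10000⌋=121; principal=min(18937-121,6774)=6774; balance=6774-6774=0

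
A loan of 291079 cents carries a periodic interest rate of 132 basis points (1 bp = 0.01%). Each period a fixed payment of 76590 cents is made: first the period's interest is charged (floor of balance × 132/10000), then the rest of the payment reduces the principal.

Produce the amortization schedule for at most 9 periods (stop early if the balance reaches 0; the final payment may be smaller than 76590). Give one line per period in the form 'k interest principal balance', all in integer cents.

1. interest=⌊291079·132/10000⌋=3842; principal=76590-3842=72748; balance=291079-72748=218331
2. interest=⌊218331·132/10000⌋=2881; principal=76590-2881=73709; balance=218331-73709=144622
3. interest=⌊144622·132/10000⌋=1909; principal=76590-1909=74681; balance=144622-74681=69941
4. interest=⌊69941·132/10000⌋=923; principal=min(76590-923,69941)=69941; balance=69941-69941=0

1 3842 72748 218331
2 2881 73709 144622
3 1909 74681 69941
4 923 69941 0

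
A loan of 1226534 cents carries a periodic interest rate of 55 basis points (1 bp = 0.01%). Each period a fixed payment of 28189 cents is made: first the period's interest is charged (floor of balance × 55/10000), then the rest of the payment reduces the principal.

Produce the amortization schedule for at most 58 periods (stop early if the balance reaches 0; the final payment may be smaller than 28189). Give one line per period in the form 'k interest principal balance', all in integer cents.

1. interest=⌊1226534·55/10000⌋=6745; principal=28189-6745=21444; balance=1226534-21444=1205090
2. interest=⌊1205090·55/10000⌋=6627; principal=28189-6627=21562; balance=1205090-21562=1183528
3. interest=⌊1183528·55/10000⌋=6509; principal=28189-6509=21680; balance=1183528-21680=1161848
4. interest=⌊1161848·55/10000⌋=6390; principal=28189-6390=21799; balance=1161848-21799=1140049
5. interest=⌊1140049·55/10000⌋=6270; principal=28189-6270=21919; balance=1140049-21919=1118130
6. interest=⌊1118130·55/10000⌋=6149; principal=28189-6149=22040; balance=1118130-22040=1096090
7. interest=⌊1096090·55/10000⌋=6028; principal=28189-6028=22161; balance=1096090-22161=1073929
8. interest=⌊1073929·55/10000⌋=5906; principal=28189-5906=22283; balance=1073929-22283=1051646
9. interest=⌊1051646·55/10000⌋=5784; principal=28189-5784=22405; balance=1051646-22405=1029241
10. interest=⌊1029241·55/10000⌋=5660; principal=28189-5660=22529; balance=1029241-22529=1006712
11. interest=⌊1006712·55/10000⌋=5536; principal=28189-5536=22653; balance=1006712-22653=984059
12. interest=⌊984059·55/10000⌋=5412; principal=28189-5412=22777; balance=984059-22777=961282
13. interest=⌊961282·55/10000⌋=5287; principal=28189-5287=22902; balance=961282-22902=938380
14. interest=⌊938380·55/10000⌋=5161; principal=28189-5161=23028; balance=938380-23028=915352
15. interest=⌊915352·55/10000⌋=5034; principal=28189-5034=23155; balance=915352-23155=892197
16. interest=⌊892197·55/10000⌋=4907; principal=28189-4907=23282; balance=892197-23282=868915
17. interest=⌊868915·55/10000⌋=4779; principal=28189-4779=23410; balance=868915-23410=845505
18. interest=⌊845505·55/10000⌋=4650; principal=28189-4650=23539; balance=845505-23539=821966
19. interest=⌊821966·55/10000⌋=4520; principal=28189-4520=23669; balance=821966-23669=798297
20. interest=⌊798297·55/10000⌋=4390; principal=28189-4390=23799; balance=798297-23799=774498
21. interest=⌊774498·55/10000⌋=4259; principal=28189-4259=23930; balance=774498-23930=750568
22. interest=⌊750568·55/10000⌋=4128; principal=28189-4128=24061; balance=750568-24061=726507
23. interest=⌊726507·55/10000⌋=3995; principal=28189-3995=24194; balance=726507-24194=702313
24. interest=⌊702313·55/10000⌋=3862; principal=28189-3862=24327; balance=702313-24327=677986
25. interest=⌊677986·55/10000⌋=3728; principal=28189-3728=24461; balance=677986-24461=653525
26. interest=⌊653525·55/10000⌋=3594; principal=28189-3594=24595; balance=653525-24595=628930
27. interest=⌊628930·55/10000⌋=3459; principal=28189-3459=24730; balance=628930-24730=604200
28. interest=⌊604200·55/10000⌋=3323; principal=28189-3323=24866; balance=604200-24866=579334
29. interest=⌊579334·55/10000⌋=3186; principal=28189-3186=25003; balance=579334-25003=554331
30. interest=⌊554331·55/10000⌋=3048; principal=28189-3048=25141; balance=554331-25141=529190
31. interest=⌊529190·55/10000⌋=2910; principal=28189-2910=25279; balance=529190-25279=503911
32. interest=⌊503911·55/10000⌋=2771; principal=28189-2771=25418; balance=503911-25418=478493
33. interest=⌊478493·55/10000⌋=2631; principal=28189-2631=25558; balance=478493-25558=452935
34. interest=⌊452935·55/10000⌋=2491; principal=28189-2491=25698; balance=452935-25698=427237
35. interest=⌊427237·55/10000⌋=2349; principal=28189-2349=25840; balance=427237-25840=401397
36. interest=⌊401397·55/10000⌋=2207; principal=28189-2207=25982; balance=401397-25982=375415
37. interest=⌊375415·55/10000⌋=2064; principal=28189-2064=26125; balance=375415-26125=349290
38. interest=⌊349290·55/10000⌋=1921; principal=28189-1921=26268; balance=349290-26268=323022
39. interest=⌊323022·55/10000⌋=1776; principal=28189-1776=26413; balance=323022-26413=296609
40. interest=⌊296609·55/10000⌋=1631; principal=28189-1631=26558; balance=296609-26558=270051
41. interest=⌊270051·55/10000⌋=1485; principal=28189-1485=26704; balance=270051-26704=243347
42. interest=⌊243347·55/10000⌋=1338; principal=28189-1338=26851; balance=243347-26851=216496
43. interest=⌊216496·55/10000⌋=1190; principal=28189-1190=26999; balance=216496-26999=189497
44. interest=⌊189497·55/10000⌋=1042; principal=28189-1042=27147; balance=189497-27147=162350
45. interest=⌊162350·55/10000⌋=892; principal=28189-892=27297; balance=162350-27297=135053
46. interest=⌊135053·55/10000⌋=742; principal=28189-742=27447; balance=135053-27447=107606
47. interest=⌊107606·55/10000⌋=591; principal=28189-591=27598; balance=107606-27598=80008
48. interest=⌊80008·55/10000⌋=440; principal=28189-440=27749; balance=80008-27749=52259
49. interest=⌊52259·55/10000⌋=287; principal=28189-287=27902; balance=52259-27902=24357
50. interest=⌊24357·55/10000⌋=133; principal=min(28189-133,24357)=24357; balance=24357-24357=0

1 6745 21444 1205090
2 6627 21562 1183528
3 6509 21680 1161848
4 6390 21799 1140049
5 6270 21919 1118130
6 6149 22040 1096090
7 6028 22161 1073929
8 5906 22283 1051646
9 5784 22405 1029241
10 5660 22529 1006712
11 5536 22653 984059
12 5412 22777 961282
13 5287 22902 938380
14 5161 23028 915352
15 5034 23155 892197
16 4907 23282 868915
17 4779 23410 845505
18 4650 23539 821966
19 4520 23669 798297
20 4390 23799 774498
21 4259 23930 750568
22 4128 24061 726507
23 3995 24194 702313
24 3862 24327 677986
25 3728 24461 653525
26 3594 24595 628930
27 3459 24730 604200
28 3323 24866 579334
29 3186 25003 554331
30 3048 25141 529190
31 2910 25279 503911
32 2771 25418 478493
33 2631 25558 452935
34 2491 25698 427237
35 2349 25840 401397
36 2207 25982 375415
37 2064 26125 349290
38 1921 26268 323022
39 1776 26413 296609
40 1631 26558 270051
41 1485 26704 243347
42 1338 26851 216496
43 1190 26999 189497
44 1042 27147 162350
45 892 27297 135053
46 742 27447 107606
47 591 27598 80008
48 440 27749 52259
49 287 27902 24357
50 133 24357 0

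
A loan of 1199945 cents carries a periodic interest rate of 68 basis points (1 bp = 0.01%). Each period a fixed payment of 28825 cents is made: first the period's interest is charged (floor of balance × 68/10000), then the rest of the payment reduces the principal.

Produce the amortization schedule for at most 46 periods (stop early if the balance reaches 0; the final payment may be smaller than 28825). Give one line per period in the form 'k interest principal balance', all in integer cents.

1. interest=⌊1199945·68/10000⌋=8159; principal=28825-8159=20666; balance=1199945-20666=1179279
2. interest=⌊1179279·68/10000⌋=8019; principal=28825-8019=20806; balance=1179279-20806=1158473
3. interest=⌊1158473·68/10000⌋=7877; principal=28825-7877=20948; balance=1158473-20948=1137525
4. interest=⌊1137525·68/10000⌋=7735; principal=28825-7735=21090; balance=1137525-21090=1116435
5. interest=⌊1116435·68/10000⌋=7591; principal=28825-7591=21234; balance=1116435-21234=1095201
6. interest=⌊1095201·68/10000⌋=7447; principal=28825-7447=21378; balance=1095201-21378=1073823
7. interest=⌊1073823·68/10000⌋=7301; principal=28825-7301=21524; balance=1073823-21524=1052299
8. interest=⌊1052299·68/10000⌋=7155; principal=28825-7155=21670; balance=1052299-21670=1030629
9. interest=⌊1030629·68/10000⌋=7008; principal=28825-7008=21817; balance=1030629-21817=1008812
10. interest=⌊1008812·68/10000⌋=6859; principal=28825-6859=21966; balance=1008812-21966=986846
11. interest=⌊986846·68/10000⌋=6710; principal=28825-6710=22115; balance=986846-22115=964731
12. interest=⌊964731·68/10000⌋=6560; principal=28825-6560=22265; balance=964731-22265=942466
13. interest=⌊942466·68/10000⌋=6408; principal=28825-6408=22417; balance=942466-22417=920049
14. interest=⌊920049·68/10000⌋=6256; principal=28825-6256=22569; balance=920049-22569=897480
15. interest=⌊897480·68/10000⌋=6102; principal=28825-6102=22723; balance=897480-22723=874757
16. interest=⌊874757·68/10000⌋=5948; principal=28825-5948=22877; balance=874757-22877=851880
17. interest=⌊851880·68/10000⌋=5792; principal=28825-5792=23033; balance=851880-23033=828847
18. interest=⌊828847·68/10000⌋=5636; principal=28825-5636=23189; balance=828847-23189=805658
19. interest=⌊805658·68/10000⌋=5478; principal=28825-5478=23347; balance=805658-23347=782311
20. interest=⌊782311·68/10000⌋=5319; principal=28825-5319=23506; balance=782311-23506=758805
21. interest=⌊758805·68/10000⌋=5159; principal=28825-5159=23666; balance=758805-23666=735139
22. interest=⌊735139·68/10000⌋=4998; principal=28825-4998=23827; balance=735139-23827=711312
23. interest=⌊711312·68/10000⌋=4836; principal=28825-4836=23989; balance=711312-23989=687323
24. interest=⌊687323·68/10000⌋=4673; principal=28825-4673=24152; balance=687323-24152=663171
25. interest=⌊663171·68/10000⌋=4509; principal=28825-4509=24316; balance=663171-24316=638855
26. interest=⌊638855·68/10000⌋=4344; principal=28825-4344=24481; balance=638855-24481=614374
27. interest=⌊614374·68/10000⌋=4177; principal=28825-4177=24648; balance=614374-24648=589726
28. interest=⌊589726·68/10000⌋=4010; principal=28825-4010=24815; balance=589726-24815=564911
29. interest=⌊564911·68/10000⌋=3841; principal=28825-3841=24984; balance=564911-24984=539927
30. interest=⌊539927·68/10000⌋=3671; principal=28825-3671=25154; balance=539927-25154=514773
31. interest=⌊514773·68/10000⌋=3500; principal=28825-3500=25325; balance=514773-25325=489448
32. interest=⌊489448·68/10000⌋=3328; principal=28825-3328=25497; balance=489448-25497=463951
33. interest=⌊463951·68/10000⌋=3154; principal=28825-3154=25671; balance=463951-25671=438280
34. interest=⌊438280·68/10000⌋=2980; principal=28825-2980=25845; balance=438280-25845=412435
35. interest=⌊412435·68/10000⌋=2804; principal=28825-2804=26021; balance=412435-26021=386414
36. interest=⌊386414·68/10000⌋=2627; principal=28825-2627=26198; balance=386414-26198=360216
37. interest=⌊360216·68/10000⌋=2449; principal=28825-2449=26376; balance=360216-26376=333840
38. interest=⌊333840·68/10000⌋=2270; principal=28825-2270=26555; balance=333840-26555=307285
39. interest=⌊307285·68/10000⌋=2089; principal=28825-2089=26736; balance=307285-26736=280549
40. interest=⌊280549·68/10000⌋=1907; principal=28825-1907=26918; balance=280549-26918=253631
41. interest=⌊253631·68/10000⌋=1724; principal=28825-1724=27101; balance=253631-27101=226530
42. interest=⌊226530·68/10000⌋=1540; principal=28825-1540=27285; balance=226530-27285=199245
43. interest=⌊199245·68/10000⌋=1354; principal=28825-1354=27471; balance=199245-27471=171774
44. interest=⌊171774·68/10000⌋=1168; principal=28825-1168=27657; balance=171774-27657=144117
45. interest=⌊144117·68/10000⌋=979; principal=28825-979=27846; balance=144117-27846=116271
46. interest=⌊116271·68/10000⌋=790; principal=28825-790=28035; balance=116271-28035=88236

1 8159 20666 1179279
2 8019 20806 1158473
3 7877 20948 1137525
4 7735 21090 1116435
5 7591 21234 1095201
6 7447 21378 1073823
7 7301 21524 1052299
8 7155 21670 1030629
9 7008 21817 1008812
10 6859 21966 986846
11 6710 22115 964731
12 6560 22265 942466
13 6408 22417 920049
14 6256 22569 897480
15 6102 22723 874757
16 5948 22877 851880
17 5792 23033 828847
18 5636 23189 805658
19 5478 23347 782311
20 5319 23506 758805
21 5159 23666 735139
22 4998 23827 711312
23 4836 23989 687323
24 4673 24152 663171
25 4509 24316 638855
26 4344 24481 614374
27 4177 24648 589726
28 4010 24815 564911
29 3841 24984 539927
30 3671 25154 514773
31 3500 25325 489448
32 3328 25497 463951
33 3154 25671 438280
34 2980 25845 412435
35 2804 26021 386414
36 2627 26198 360216
37 2449 26376 333840
38 2270 26555 307285
39 2089 26736 280549
40 1907 26918 253631
41 1724 27101 226530
42 1540 27285 199245
43 1354 27471 171774
44 1168 27657 144117
45 979 27846 116271
46 790 28035 88236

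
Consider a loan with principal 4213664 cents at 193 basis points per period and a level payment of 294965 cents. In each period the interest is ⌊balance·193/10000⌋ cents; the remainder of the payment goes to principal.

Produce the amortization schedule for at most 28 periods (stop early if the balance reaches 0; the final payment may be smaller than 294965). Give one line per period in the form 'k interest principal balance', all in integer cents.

1. interest=⌊4213664·193/10000⌋=81323; principal=294965-81323=213642; balance=4213664-213642=4000022
2. interest=⌊4000022·193/10000⌋=77200; principal=294965-77200=217765; balance=4000022-217765=3782257
3. interest=⌊3782257·193/10000⌋=72997; principal=294965-72997=221968; balance=3782257-221968=3560289
4. interest=⌊3560289·193/10000⌋=68713; principal=294965-68713=226252; balance=3560289-226252=3334037
5. interest=⌊3334037·193/10000⌋=64346; principal=294965-64346=230619; balance=3334037-230619=3103418
6. interest=⌊3103418·193/10000⌋=59895; principal=294965-59895=235070; balance=3103418-235070=2868348
7. interest=⌊2868348·193/10000⌋=55359; principal=294965-55359=239606; balance=2868348-239606=2628742
8. interest=⌊2628742·193/10000⌋=50734; principal=294965-50734=244231; balance=2628742-244231=2384511
9. interest=⌊2384511·193/10000⌋=46021; principal=294965-46021=248944; balance=2384511-248944=2135567
10. interest=⌊2135567·193/10000⌋=41216; principal=294965-41216=253749; balance=2135567-253749=1881818
11. interest=⌊1881818·193/10000⌋=36319; principal=294965-36319=258646; balance=1881818-258646=1623172
12. interest=⌊1623172·193/10000⌋=31327; principal=294965-31327=263638; balance=1623172-263638=1359534
13. interest=⌊1359534·193/10000⌋=26239; principal=294965-26239=268726; balance=1359534-268726=1090808
14. interest=⌊1090808·193/10000⌋=21052; principal=294965-21052=273913; balance=1090808-273913=816895
15. interest=⌊816895·193/10000⌋=15766; principal=294965-15766=279199; balance=816895-279199=537696
16. interest=⌊537696·193/10000⌋=10377; principal=294965-10377=284588; balance=537696-284588=253108
17. interest=⌊253108·193/10000⌋=4884; principal=min(294965-4884,253108)=253108; balance=253108-253108=0

1 81323 213642 4000022
2 77200 217765 3782257
3 72997 221968 3560289
4 68713 226252 3334037
5 64346 230619 3103418
6 59895 235070 2868348
7 55359 239606 2628742
8 50734 244231 2384511
9 46021 248944 2135567
10 41216 253749 1881818
11 36319 258646 1623172
12 31327 263638 1359534
13 26239 268726 1090808
14 21052 273913 816895
15 15766 279199 537696
16 10377 284588 253108
17 4884 253108 0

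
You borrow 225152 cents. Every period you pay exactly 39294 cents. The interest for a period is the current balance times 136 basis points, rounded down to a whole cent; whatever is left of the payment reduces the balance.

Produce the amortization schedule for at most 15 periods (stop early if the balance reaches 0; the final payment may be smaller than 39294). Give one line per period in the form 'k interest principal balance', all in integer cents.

1. interest=⌊225152·136/10000⌋=3062; principal=39294-3062=36232; balance=225152-36232=188920
2. interest=⌊188920·136/10000⌋=2569; principal=39294-2569=36725; balance=188920-36725=152195
3. interest=⌊152195·136/10000⌋=2069; principal=39294-2069=37225; balance=152195-37225=114970
4. interest=⌊114970·136/10000⌋=1563; principal=39294-1563=37731; balance=114970-37731=77239
5. interest=⌊77239·136/10000⌋=1050; principal=39294-1050=38244; balance=77239-38244=38995
6. interest=⌊38995·136/10000⌋=530; principal=39294-530=38764; balance=38995-38764=231
7. interest=⌊231·136/10000⌋=3; principal=min(39294-3,231)=231; balance=231-231=0

1 3062 36232 188920
2 2569 36725 152195
3 2069 37225 114970
4 1563 37731 77239
5 1050 38244 38995
6 530 38764 231
7 3 231 0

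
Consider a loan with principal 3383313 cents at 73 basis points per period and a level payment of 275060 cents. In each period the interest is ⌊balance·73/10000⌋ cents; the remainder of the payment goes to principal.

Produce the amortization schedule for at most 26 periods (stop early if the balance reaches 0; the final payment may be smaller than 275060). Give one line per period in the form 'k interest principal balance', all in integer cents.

1 24698 250362 3132951
2 22870 252190 2880761
3 21029 254031 2626730
4 19175 255885 2370845
5 17307 257753 2113092
6 15425 259635 1853457
7 13530 261530 1591927
8 11621 263439 1328488
9 9697 265363 1063125
10 7760 267300 795825
11 5809 269251 526574
12 3843 271217 255357
13 1864 255357 0

1. interest=⌊3383313·73/10000⌋=24698; principal=275060-24698=250362; balance=3383313-250362=3132951
2. interest=⌊3132951·73/10000⌋=22870; principal=275060-22870=252190; balance=3132951-252190=2880761
3. interest=⌊2880761·73/10000⌋=21029; principal=275060-21029=254031; balance=2880761-254031=2626730
4. interest=⌊2626730·73/10000⌋=19175; principal=275060-19175=255885; balance=2626730-255885=2370845
5. interest=⌊2370845·73/10000⌋=17307; principal=275060-17307=257753; balance=2370845-257753=2113092
6. interest=⌊2113092·73/10000⌋=15425; principal=275060-15425=259635; balance=2113092-259635=1853457
7. interest=⌊1853457·73/10000⌋=13530; principal=275060-13530=261530; balance=1853457-261530=1591927
8. interest=⌊1591927·73/10000⌋=11621; principal=275060-11621=263439; balance=1591927-263439=1328488
9. interest=⌊1328488·73/10000⌋=9697; principal=275060-9697=265363; balance=1328488-265363=1063125
10. interest=⌊1063125·73/10000⌋=7760; principal=275060-7760=267300; balance=1063125-267300=795825
11. interest=⌊795825·73/10000⌋=5809; principal=275060-5809=269251; balance=795825-269251=526574
12. interest=⌊526574·73/10000⌋=3843; principal=275060-3843=271217; balance=526574-271217=255357
13. interest=⌊255357·73/10000⌋=1864; principal=min(275060-1864,255357)=255357; balance=255357-255357=0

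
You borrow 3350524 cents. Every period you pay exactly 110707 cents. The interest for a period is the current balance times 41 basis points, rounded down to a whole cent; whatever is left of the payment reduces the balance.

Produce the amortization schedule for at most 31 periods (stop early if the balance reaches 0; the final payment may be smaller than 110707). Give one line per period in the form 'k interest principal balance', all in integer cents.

1 13737 96970 3253554
2 13339 97368 3156186
3 12940 97767 3058419
4 12539 98168 2960251
5 12137 98570 2861681
6 11732 98975 2762706
7 11327 99380 2663326
8 10919 99788 2563538
9 10510 100197 2463341
10 10099 100608 2362733
11 9687 101020 2261713
12 9273 101434 2160279
13 8857 101850 2058429
14 8439 102268 1956161
15 8020 102687 1853474
16 7599 103108 1750366
17 7176 103531 1646835
18 6752 103955 1542880
19 6325 104382 1438498
20 5897 104810 1333688
21 5468 105239 1228449
22 5036 105671 1122778
23 4603 106104 1016674
24 4168 106539 910135
25 3731 106976 803159
26 3292 107415 695744
27 2852 107855 587889
28 2410 108297 479592
29 1966 108741 370851
30 1520 109187 261664
31 1072 109635 152029

1. interest=⌊3350524·41/10000⌋=13737; principal=110707-13737=96970; balance=3350524-96970=3253554
2. interest=⌊3253554·41/10000⌋=13339; principal=110707-13339=97368; balance=3253554-97368=3156186
3. interest=⌊3156186·41/10000⌋=12940; principal=110707-12940=97767; balance=3156186-97767=3058419
4. interest=⌊3058419·41/10000⌋=12539; principal=110707-12539=98168; balance=3058419-98168=2960251
5. interest=⌊2960251·41/10000⌋=12137; principal=110707-12137=98570; balance=2960251-98570=2861681
6. interest=⌊2861681·41/10000⌋=11732; principal=110707-11732=98975; balance=2861681-98975=2762706
7. interest=⌊2762706·41/10000⌋=11327; principal=110707-11327=99380; balance=2762706-99380=2663326
8. interest=⌊2663326·41/10000⌋=10919; principal=110707-10919=99788; balance=2663326-99788=2563538
9. interest=⌊2563538·41/10000⌋=10510; principal=110707-10510=100197; balance=2563538-100197=2463341
10. interest=⌊2463341·41/10000⌋=10099; principal=110707-10099=100608; balance=2463341-100608=2362733
11. interest=⌊2362733·41/10000⌋=9687; principal=110707-9687=101020; balance=2362733-101020=2261713
12. interest=⌊2261713·41/10000⌋=9273; principal=110707-9273=101434; balance=2261713-101434=2160279
13. interest=⌊2160279·41/10000⌋=8857; principal=110707-8857=101850; balance=2160279-101850=2058429
14. interest=⌊2058429·41/10000⌋=8439; principal=110707-8439=102268; balance=2058429-102268=1956161
15. interest=⌊1956161·41/10000⌋=8020; principal=110707-8020=102687; balance=1956161-102687=1853474
16. interest=⌊1853474·41/10000⌋=7599; principal=110707-7599=103108; balance=1853474-103108=1750366
17. interest=⌊1750366·41/10000⌋=7176; principal=110707-7176=103531; balance=1750366-103531=1646835
18. interest=⌊1646835·41/10000⌋=6752; principal=110707-6752=103955; balance=1646835-103955=1542880
19. interest=⌊1542880·41/10000⌋=6325; principal=110707-6325=104382; balance=1542880-104382=1438498
20. interest=⌊1438498·41/10000⌋=5897; principal=110707-5897=104810; balance=1438498-104810=1333688
21. interest=⌊1333688·41/10000⌋=5468; principal=110707-5468=105239; balance=1333688-105239=1228449
22. interest=⌊1228449·41/10000⌋=5036; principal=110707-5036=105671; balance=1228449-105671=1122778
23. interest=⌊1122778·41/10000⌋=4603; principal=110707-4603=106104; balance=1122778-106104=1016674
24. interest=⌊1016674·41/10000⌋=4168; principal=110707-4168=106539; balance=1016674-106539=910135
25. interest=⌊910135·41/10000⌋=3731; principal=110707-3731=106976; balance=910135-106976=803159
26. interest=⌊803159·41/10000⌋=3292; principal=110707-3292=107415; balance=803159-107415=695744
27. interest=⌊695744·41/10000⌋=2852; principal=110707-2852=107855; balance=695744-107855=587889
28. interest=⌊587889·41/10000⌋=2410; principal=110707-2410=108297; balance=587889-108297=479592
29. interest=⌊479592·41/10000⌋=1966; principal=110707-1966=108741; balance=479592-108741=370851
30. interest=⌊370851·41/10000⌋=1520; principal=110707-1520=109187; balance=370851-109187=261664
31. interest=⌊261664·41/10000⌋=1072; principal=110707-1072=109635; balance=261664-109635=152029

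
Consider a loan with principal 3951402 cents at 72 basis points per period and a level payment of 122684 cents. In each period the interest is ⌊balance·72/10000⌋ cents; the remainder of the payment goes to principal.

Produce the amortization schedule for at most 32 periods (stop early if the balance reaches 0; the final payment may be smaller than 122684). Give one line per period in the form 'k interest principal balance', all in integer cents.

1. interest=⌊3951402·72/10000⌋=28450; principal=122684-28450=94234; balance=3951402-94234=3857168
2. interest=⌊3857168·72/10000⌋=27771; principal=122684-27771=94913; balance=3857168-94913=3762255
3. interest=⌊3762255·72/10000⌋=27088; principal=122684-27088=95596; balance=3762255-95596=3666659
4. interest=⌊3666659·72/10000⌋=26399; principal=122684-26399=96285; balance=3666659-96285=3570374
5. interest=⌊3570374·72/10000⌋=25706; principal=122684-25706=96978; balance=3570374-96978=3473396
6. interest=⌊3473396·72/10000⌋=25008; principal=122684-25008=97676; balance=3473396-97676=3375720
7. interest=⌊3375720·72/10000⌋=24305; principal=122684-24305=98379; balance=3375720-98379=3277341
8. interest=⌊3277341·72/10000⌋=23596; principal=122684-23596=99088; balance=3277341-99088=3178253
9. interest=⌊3178253·72/10000⌋=22883; principal=122684-22883=99801; balance=3178253-99801=3078452
10. interest=⌊3078452·72/10000⌋=22164; principal=122684-22164=100520; balance=3078452-100520=2977932
11. interest=⌊2977932·72/10000⌋=21441; principal=122684-21441=101243; balance=2977932-101243=2876689
12. interest=⌊2876689·72/10000⌋=20712; principal=122684-20712=101972; balance=2876689-101972=2774717
13. interest=⌊2774717·72/10000⌋=19977; principal=122684-19977=102707; balance=2774717-102707=2672010
14. interest=⌊2672010·72/10000⌋=19238; principal=122684-19238=103446; balance=2672010-103446=2568564
15. interest=⌊2568564·72/10000⌋=18493; principal=122684-18493=104191; balance=2568564-104191=2464373
16. interest=⌊2464373·72/10000⌋=17743; principal=122684-17743=104941; balance=2464373-104941=2359432
17. interest=⌊2359432·72/10000⌋=16987; principal=122684-16987=105697; balance=2359432-105697=2253735
18. interest=⌊2253735·72/10000⌋=16226; principal=122684-16226=106458; balance=2253735-106458=2147277
19. interest=⌊2147277·72/10000⌋=15460; principal=122684-15460=107224; balance=2147277-107224=2040053
20. interest=⌊2040053·72/10000⌋=14688; principal=122684-14688=107996; balance=2040053-107996=1932057
21. interest=⌊1932057·72/10000⌋=13910; principal=122684-13910=108774; balance=1932057-108774=1823283
22. interest=⌊1823283·72/10000⌋=13127; principal=122684-13127=109557; balance=1823283-109557=1713726
23. interest=⌊1713726·72/10000⌋=12338; principal=122684-12338=110346; balance=1713726-110346=1603380
24. interest=⌊1603380·72/10000⌋=11544; principal=122684-11544=111140; balance=1603380-111140=1492240
25. interest=⌊1492240·72/10000⌋=10744; principal=122684-10744=111940; balance=1492240-111940=1380300
26. interest=⌊1380300·72/10000⌋=9938; principal=122684-9938=112746; balance=1380300-112746=1267554
27. interest=⌊1267554·72/10000⌋=9126; principal=122684-9126=113558; balance=1267554-113558=1153996
28. interest=⌊1153996·72/10000⌋=8308; principal=122684-8308=114376; balance=1153996-114376=1039620
29. interest=⌊1039620·72/10000⌋=7485; principal=122684-7485=115199; balance=1039620-115199=924421
30. interest=⌊924421·72/10000⌋=6655; principal=122684-6655=116029; balance=924421-116029=808392
31. interest=⌊808392·72/10000⌋=5820; principal=122684-5820=116864; balance=808392-116864=691528
32. interest=⌊691528·72/10000⌋=4979; principal=122684-4979=117705; balance=691528-117705=573823

1 28450 94234 3857168
2 27771 94913 3762255
3 27088 95596 3666659
4 26399 96285 3570374
5 25706 96978 3473396
6 25008 97676 3375720
7 24305 98379 3277341
8 23596 99088 3178253
9 22883 99801 3078452
10 22164 100520 2977932
11 21441 101243 2876689
12 20712 101972 2774717
13 19977 102707 2672010
14 19238 103446 2568564
15 18493 104191 2464373
16 17743 104941 2359432
17 16987 105697 2253735
18 16226 106458 2147277
19 15460 107224 2040053
20 14688 107996 1932057
21 13910 108774 1823283
22 13127 109557 1713726
23 12338 110346 1603380
24 11544 111140 1492240
25 10744 111940 1380300
26 9938 112746 1267554
27 9126 113558 1153996
28 8308 114376 1039620
29 7485 115199 924421
30 6655 116029 808392
31 5820 116864 691528
32 4979 117705 573823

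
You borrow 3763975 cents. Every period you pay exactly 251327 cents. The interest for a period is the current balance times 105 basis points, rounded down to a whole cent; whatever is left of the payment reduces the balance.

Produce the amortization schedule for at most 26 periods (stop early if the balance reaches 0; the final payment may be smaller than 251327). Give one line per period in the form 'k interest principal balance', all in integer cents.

1 39521 211806 3552169
2 37297 214030 3338139
3 35050 216277 3121862
4 32779 218548 2903314
5 30484 220843 2682471
6 28165 223162 2459309
7 25822 225505 2233804
8 23454 227873 2005931
9 21062 230265 1775666
10 18644 232683 1542983
11 16201 235126 1307857
12 13732 237595 1070262
13 11237 240090 830172
14 8716 242611 587561
15 6169 245158 342403
16 3595 247732 94671
17 994 94671 0

1. interest=⌊3763975·105/10000⌋=39521; principal=251327-39521=211806; balance=3763975-211806=3552169
2. interest=⌊3552169·105/10000⌋=37297; principal=251327-37297=214030; balance=3552169-214030=3338139
3. interest=⌊3338139·105/10000⌋=35050; principal=251327-35050=216277; balance=3338139-216277=3121862
4. interest=⌊3121862·105/10000⌋=32779; principal=251327-32779=218548; balance=3121862-218548=2903314
5. interest=⌊2903314·105/10000⌋=30484; principal=251327-30484=220843; balance=2903314-220843=2682471
6. interest=⌊2682471·105/10000⌋=28165; principal=251327-28165=223162; balance=2682471-223162=2459309
7. interest=⌊2459309·105/10000⌋=25822; principal=251327-25822=225505; balance=2459309-225505=2233804
8. interest=⌊2233804·105/10000⌋=23454; principal=251327-23454=227873; balance=2233804-227873=2005931
9. interest=⌊2005931·105/10000⌋=21062; principal=251327-21062=230265; balance=2005931-230265=1775666
10. interest=⌊1775666·105/10000⌋=18644; principal=251327-18644=232683; balance=1775666-232683=1542983
11. interest=⌊1542983·105/10000⌋=16201; principal=251327-16201=235126; balance=1542983-235126=1307857
12. interest=⌊1307857·105/10000⌋=13732; principal=251327-13732=237595; balance=1307857-237595=1070262
13. interest=⌊1070262·105/10000⌋=11237; principal=251327-11237=240090; balance=1070262-240090=830172
14. interest=⌊830172·105/10000⌋=8716; principal=251327-8716=242611; balance=830172-242611=587561
15. interest=⌊587561·105/10000⌋=6169; principal=251327-6169=245158; balance=587561-245158=342403
16. interest=⌊342403·105/10000⌋=3595; principal=251327-3595=247732; balance=342403-247732=94671
17. interest=⌊94671·105/10000⌋=994; principal=min(251327-994,94671)=94671; balance=94671-94671=0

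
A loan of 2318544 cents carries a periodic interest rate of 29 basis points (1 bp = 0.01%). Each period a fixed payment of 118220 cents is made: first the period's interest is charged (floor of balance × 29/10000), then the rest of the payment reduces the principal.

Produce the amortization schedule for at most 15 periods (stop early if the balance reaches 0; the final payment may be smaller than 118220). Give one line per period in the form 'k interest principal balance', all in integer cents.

1 6723 111497 2207047
2 6400 111820 2095227
3 6076 112144 1983083
4 5750 112470 1870613
5 5424 112796 1757817
6 5097 113123 1644694
7 4769 113451 1531243
8 4440 113780 1417463
9 4110 114110 1303353
10 3779 114441 1188912
11 3447 114773 1074139
12 3115 115105 959034
13 2781 115439 843595
14 2446 115774 727821
15 2110 116110 611711

1. interest=⌊2318544·29/10000⌋=6723; principal=118220-6723=111497; balance=2318544-111497=2207047
2. interest=⌊2207047·29/10000⌋=6400; principal=118220-6400=111820; balance=2207047-111820=2095227
3. interest=⌊2095227·29/10000⌋=6076; principal=118220-6076=112144; balance=2095227-112144=1983083
4. interest=⌊1983083·29/10000⌋=5750; principal=118220-5750=112470; balance=1983083-112470=1870613
5. interest=⌊1870613·29/10000⌋=5424; principal=118220-5424=112796; balance=1870613-112796=1757817
6. interest=⌊1757817·29/10000⌋=5097; principal=118220-5097=113123; balance=1757817-113123=1644694
7. interest=⌊1644694·29/10000⌋=4769; principal=118220-4769=113451; balance=1644694-113451=1531243
8. interest=⌊1531243·29/10000⌋=4440; principal=118220-4440=113780; balance=1531243-113780=1417463
9. interest=⌊1417463·29/10000⌋=4110; principal=118220-4110=114110; balance=1417463-114110=1303353
10. interest=⌊1303353·29/10000⌋=3779; principal=118220-3779=114441; balance=1303353-114441=1188912
11. interest=⌊1188912·29/10000⌋=3447; principal=118220-3447=114773; balance=1188912-114773=1074139
12. interest=⌊1074139·29/10000⌋=3115; principal=118220-3115=115105; balance=1074139-115105=959034
13. interest=⌊959034·29/10000⌋=2781; principal=118220-2781=115439; balance=959034-115439=843595
14. interest=⌊843595·29/10000⌋=2446; principal=118220-2446=115774; balance=843595-115774=727821
15. interest=⌊727821·29/10000⌋=2110; principal=118220-2110=116110; balance=727821-116110=611711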